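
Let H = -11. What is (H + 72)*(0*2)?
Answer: 0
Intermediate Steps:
(H + 72)*(0*2) = (-11 + 72)*(0*2) = 61*0 = 0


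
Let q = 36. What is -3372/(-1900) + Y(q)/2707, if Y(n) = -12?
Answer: 2276301/1285825 ≈ 1.7703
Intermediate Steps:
-3372/(-1900) + Y(q)/2707 = -3372/(-1900) - 12/2707 = -3372*(-1/1900) - 12*1/2707 = 843/475 - 12/2707 = 2276301/1285825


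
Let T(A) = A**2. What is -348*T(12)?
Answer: -50112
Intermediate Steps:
-348*T(12) = -348*12**2 = -348*144 = -50112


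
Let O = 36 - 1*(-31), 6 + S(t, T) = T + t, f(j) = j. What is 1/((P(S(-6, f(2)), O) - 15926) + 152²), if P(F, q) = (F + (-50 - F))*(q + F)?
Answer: 1/4328 ≈ 0.00023105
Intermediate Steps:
S(t, T) = -6 + T + t (S(t, T) = -6 + (T + t) = -6 + T + t)
O = 67 (O = 36 + 31 = 67)
P(F, q) = -50*F - 50*q (P(F, q) = -50*(F + q) = -50*F - 50*q)
1/((P(S(-6, f(2)), O) - 15926) + 152²) = 1/(((-50*(-6 + 2 - 6) - 50*67) - 15926) + 152²) = 1/(((-50*(-10) - 3350) - 15926) + 23104) = 1/(((500 - 3350) - 15926) + 23104) = 1/((-2850 - 15926) + 23104) = 1/(-18776 + 23104) = 1/4328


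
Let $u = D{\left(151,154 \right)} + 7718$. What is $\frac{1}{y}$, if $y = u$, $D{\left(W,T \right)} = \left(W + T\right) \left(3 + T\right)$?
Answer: $\frac{1}{55603} \approx 1.7985 \cdot 10^{-5}$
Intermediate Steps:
$D{\left(W,T \right)} = \left(3 + T\right) \left(T + W\right)$ ($D{\left(W,T \right)} = \left(T + W\right) \left(3 + T\right) = \left(3 + T\right) \left(T + W\right)$)
$u = 55603$ ($u = \left(154^{2} + 3 \cdot 154 + 3 \cdot 151 + 154 \cdot 151\right) + 7718 = \left(23716 + 462 + 453 + 23254\right) + 7718 = 47885 + 7718 = 55603$)
$y = 55603$
$\frac{1}{y} = \frac{1}{55603}$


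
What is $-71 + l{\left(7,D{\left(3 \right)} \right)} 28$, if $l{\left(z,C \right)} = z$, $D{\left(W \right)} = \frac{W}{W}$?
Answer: $125$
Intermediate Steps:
$D{\left(W \right)} = 1$
$-71 + l{\left(7,D{\left(3 \right)} \right)} 28 = -71 + 7 \cdot 28 = -71 + 196 = 125$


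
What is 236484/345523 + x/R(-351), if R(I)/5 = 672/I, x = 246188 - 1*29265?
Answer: -1252729395459/55283680 ≈ -22660.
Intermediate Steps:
x = 216923 (x = 246188 - 29265 = 216923)
R(I) = 3360/I (R(I) = 5*(672/I) = 3360/I)
236484/345523 + x/R(-351) = 236484/345523 + 216923/((3360/(-351))) = 236484*(1/345523) + 216923/((3360*(-1/351))) = 236484/345523 + 216923/(-1120/117) = 236484/345523 + 216923*(-117/1120) = 236484/345523 - 3625713/160 = -1252729395459/55283680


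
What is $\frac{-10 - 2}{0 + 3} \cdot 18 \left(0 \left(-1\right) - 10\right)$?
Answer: $720$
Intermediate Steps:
$\frac{-10 - 2}{0 + 3} \cdot 18 \left(0 \left(-1\right) - 10\right) = - \frac{12}{3} \cdot 18 \left(0 - 10\right) = \left(-12\right) \frac{1}{3} \cdot 18 \left(-10\right) = \left(-4\right) 18 \left(-10\right) = \left(-72\right) \left(-10\right) = 720$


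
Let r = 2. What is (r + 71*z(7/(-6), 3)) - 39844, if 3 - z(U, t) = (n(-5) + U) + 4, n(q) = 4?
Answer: -240685/6 ≈ -40114.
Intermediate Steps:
z(U, t) = -5 - U (z(U, t) = 3 - ((4 + U) + 4) = 3 - (8 + U) = 3 + (-8 - U) = -5 - U)
(r + 71*z(7/(-6), 3)) - 39844 = (2 + 71*(-5 - 7/(-6))) - 39844 = (2 + 71*(-5 - 7*(-1)/6)) - 39844 = (2 + 71*(-5 - 1*(-7/6))) - 39844 = (2 + 71*(-5 + 7/6)) - 39844 = (2 + 71*(-23/6)) - 39844 = (2 - 1633/6) - 39844 = -1621/6 - 39844 = -240685/6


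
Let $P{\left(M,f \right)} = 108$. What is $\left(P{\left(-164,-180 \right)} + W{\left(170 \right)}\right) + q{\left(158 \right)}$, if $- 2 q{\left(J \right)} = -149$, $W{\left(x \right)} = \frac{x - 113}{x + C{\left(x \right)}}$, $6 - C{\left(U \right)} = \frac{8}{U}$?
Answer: $\frac{2734315}{14956} \approx 182.82$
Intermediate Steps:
$C{\left(U \right)} = 6 - \frac{8}{U}$
$W{\left(x \right)} = \frac{-113 + x}{6 + x - \frac{8}{x}}$ ($W{\left(x \right)} = \frac{x - 113}{x + \left(6 - \frac{8}{x}\right)} = \frac{-113 + x}{6 + x - \frac{8}{x}}$)
$q{\left(J \right)} = \frac{149}{2}$ ($q{\left(J \right)} = \left(- \frac{1}{2}\right) \left(-149\right) = \frac{149}{2}$)
$\left(P{\left(-164,-180 \right)} + W{\left(170 \right)}\right) + q{\left(158 \right)} = \left(108 + \frac{170 \left(-113 + 170\right)}{-8 + 170^{2} + 6 \cdot 170}\right) + \frac{149}{2} = \left(108 + 170 \frac{1}{-8 + 28900 + 1020} \cdot 57\right) + \frac{149}{2} = \left(108 + 170 \cdot \frac{1}{29912} \cdot 57\right) + \frac{149}{2} = \left(108 + \frac{4845}{14956}\right) + \frac{149}{2} = \frac{1620093}{14956} + \frac{149}{2} = \frac{2734315}{14956}$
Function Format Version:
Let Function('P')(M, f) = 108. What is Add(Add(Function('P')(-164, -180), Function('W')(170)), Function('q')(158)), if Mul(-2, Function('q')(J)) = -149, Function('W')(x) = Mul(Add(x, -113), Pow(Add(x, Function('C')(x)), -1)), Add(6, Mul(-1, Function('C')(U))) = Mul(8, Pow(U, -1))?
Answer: Rational(2734315, 14956) ≈ 182.82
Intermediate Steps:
Function('C')(U) = Add(6, Mul(-8, Pow(U, -1))) (Function('C')(U) = Add(6, Mul(-1, Mul(8, Pow(U, -1)))) = Add(6, Mul(-8, Pow(U, -1))))
Function('W')(x) = Mul(Pow(Add(6, x, Mul(-8, Pow(x, -1))), -1), Add(-113, x)) (Function('W')(x) = Mul(Add(x, -113), Pow(Add(x, Add(6, Mul(-8, Pow(x, -1)))), -1)) = Mul(Add(-113, x), Pow(Add(6, x, Mul(-8, Pow(x, -1))), -1)) = Mul(Pow(Add(6, x, Mul(-8, Pow(x, -1))), -1), Add(-113, x)))
Function('q')(J) = Rational(149, 2) (Function('q')(J) = Mul(Rational(-1, 2), -149) = Rational(149, 2))
Add(Add(Function('P')(-164, -180), Function('W')(170)), Function('q')(158)) = Add(Add(108, Mul(170, Pow(Add(-8, Pow(170, 2), Mul(6, 170)), -1), Add(-113, 170))), Rational(149, 2)) = Add(Add(108, Mul(170, Pow(Add(-8, 28900, 1020), -1), 57)), Rational(149, 2)) = Add(Add(108, Mul(170, Pow(29912, -1), 57)), Rational(149, 2)) = Add(Add(108, Mul(170, Rational(1, 29912), 57)), Rational(149, 2)) = Add(Add(108, Rational(4845, 14956)), Rational(149, 2)) = Add(Rational(1620093, 14956), Rational(149, 2)) = Rational(2734315, 14956)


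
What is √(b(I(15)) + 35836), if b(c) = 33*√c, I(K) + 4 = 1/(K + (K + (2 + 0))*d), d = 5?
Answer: √(3583600 + 330*I*√399)/10 ≈ 189.3 + 0.1741*I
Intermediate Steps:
I(K) = -4 + 1/(10 + 6*K) (I(K) = -4 + 1/(K + (K + (2 + 0))*5) = -4 + 1/(K + (K + 2)*5) = -4 + 1/(K + (2 + K)*5) = -4 + 1/(K + (10 + 5*K)) = -4 + 1/(10 + 6*K))
√(b(I(15)) + 35836) = √(33*√(3*(-13 - 8*15)/(2*(5 + 3*15))) + 35836) = √(33*√(3*(-13 - 120)/(2*(5 + 45))) + 35836) = √(33*√((3/2)*(-133)/50) + 35836) = √(33*√((3/2)*(1/50)*(-133)) + 35836) = √(33*√(-399/100) + 35836) = √(33*(I*√399/10) + 35836) = √(33*I*√399/10 + 35836) = √(35836 + 33*I*√399/10)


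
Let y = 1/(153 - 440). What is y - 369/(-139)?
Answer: 105764/39893 ≈ 2.6512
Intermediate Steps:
y = -1/287 (y = 1/(-287) = -1/287 ≈ -0.0034843)
y - 369/(-139) = -1/287 - 369/(-139) = -1/287 - 1/139*(-369) = -1/287 + 369/139 = 105764/39893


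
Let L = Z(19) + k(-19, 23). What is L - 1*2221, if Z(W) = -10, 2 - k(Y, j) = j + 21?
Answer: -2273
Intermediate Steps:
k(Y, j) = -19 - j (k(Y, j) = 2 - (j + 21) = 2 - (21 + j) = 2 + (-21 - j) = -19 - j)
L = -52 (L = -10 + (-19 - 1*23) = -10 + (-19 - 23) = -10 - 42 = -52)
L - 1*2221 = -52 - 1*2221 = -52 - 2221 = -2273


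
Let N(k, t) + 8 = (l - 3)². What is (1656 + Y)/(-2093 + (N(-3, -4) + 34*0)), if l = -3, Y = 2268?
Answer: -3924/2065 ≈ -1.9002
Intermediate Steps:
N(k, t) = 28 (N(k, t) = -8 + (-3 - 3)² = -8 + (-6)² = -8 + 36 = 28)
(1656 + Y)/(-2093 + (N(-3, -4) + 34*0)) = (1656 + 2268)/(-2093 + (28 + 34*0)) = 3924/(-2093 + (28 + 0)) = 3924/(-2093 + 28) = 3924/(-2065) = 3924*(-1/2065) = -3924/2065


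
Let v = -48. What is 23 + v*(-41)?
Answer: 1991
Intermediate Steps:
23 + v*(-41) = 23 - 48*(-41) = 23 + 1968 = 1991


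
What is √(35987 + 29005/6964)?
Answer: √436368545493/3482 ≈ 189.71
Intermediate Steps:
√(35987 + 29005/6964) = √(250642473/6964) = √436368545493/3482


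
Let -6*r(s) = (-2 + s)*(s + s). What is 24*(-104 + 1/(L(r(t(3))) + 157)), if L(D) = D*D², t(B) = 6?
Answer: -886104/355 ≈ -2496.1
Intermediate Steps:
r(s) = -s*(-2 + s)/3 (r(s) = -(-2 + s)*(s + s)/6 = -(-2 + s)*2*s/6 = -s*(-2 + s)/3)
L(D) = D³
24*(-104 + 1/(L(r(t(3))) + 157)) = 24*(-104 + 1/(((⅓)*6*(2 - 1*6))³ + 157)) = 24*(-104 + 1/(((⅓)*6*(2 - 6))³ + 157)) = 24*(-104 + 1/(((⅓)*6*(-4))³ + 157)) = 24*(-104 + 1/((-8)³ + 157)) = 24*(-104 + 1/(-512 + 157)) = 24*(-104 + 1/(-355)) = 24*(-104 - 1/355) = 24*(-36921/355) = -886104/355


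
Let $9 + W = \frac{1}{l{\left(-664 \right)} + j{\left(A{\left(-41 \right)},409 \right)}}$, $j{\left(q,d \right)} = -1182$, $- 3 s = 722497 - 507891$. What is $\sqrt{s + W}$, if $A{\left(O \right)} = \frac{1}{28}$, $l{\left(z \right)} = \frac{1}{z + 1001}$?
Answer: $\frac{10 i \sqrt{6045380285538}}{91923} \approx 267.48 i$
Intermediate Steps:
$l{\left(z \right)} = \frac{1}{1001 + z}$
$s = - \frac{214606}{3}$ ($s = - \frac{722497 - 507891}{3} = \left(- \frac{1}{3}\right) 214606 = - \frac{214606}{3} \approx -71535.0$)
$A{\left(O \right)} = \frac{1}{28}$
$W = - \frac{3585334}{398333}$ ($W = -9 + \frac{1}{\frac{1}{1001 - 664} - 1182} = -9 + \frac{1}{\frac{1}{337} - 1182} = -9 + \frac{1}{- \frac{398333}{337}} = -9 - \frac{337}{398333} = - \frac{3585334}{398333} \approx -9.0008$)
$\sqrt{s + W} = \sqrt{- \frac{214606}{3} - \frac{3585334}{398333}} = \sqrt{- \frac{85495407800}{1194999}} = \frac{10 i \sqrt{6045380285538}}{91923}$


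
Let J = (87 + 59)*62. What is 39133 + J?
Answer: 48185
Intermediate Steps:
J = 9052 (J = 146*62 = 9052)
39133 + J = 39133 + 9052 = 48185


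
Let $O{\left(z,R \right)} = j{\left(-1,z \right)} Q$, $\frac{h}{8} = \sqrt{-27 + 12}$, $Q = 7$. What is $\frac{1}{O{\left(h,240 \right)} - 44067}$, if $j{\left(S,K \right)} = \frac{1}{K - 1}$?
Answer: $- \frac{21174197}{933083493458} + \frac{14 i \sqrt{15}}{466541746729} \approx -2.2693 \cdot 10^{-5} + 1.1622 \cdot 10^{-10} i$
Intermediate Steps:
$j{\left(S,K \right)} = \frac{1}{-1 + K}$
$h = 8 i \sqrt{15}$ ($h = 8 \sqrt{-27 + 12} = 8 \sqrt{-15} = 8 i \sqrt{15} \approx 30.984 i$)
$O{\left(z,R \right)} = \frac{7}{-1 + z}$ ($O{\left(z,R \right)} = \frac{1}{-1 + z} 7 = \frac{7}{-1 + z}$)
$\frac{1}{O{\left(h,240 \right)} - 44067} = \frac{1}{\frac{7}{-1 + 8 i \sqrt{15}} - 44067} = \frac{1}{-44067 + \frac{7}{-1 + 8 i \sqrt{15}}}$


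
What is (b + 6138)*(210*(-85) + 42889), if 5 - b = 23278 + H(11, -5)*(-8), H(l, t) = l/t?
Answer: -2147419757/5 ≈ -4.2948e+8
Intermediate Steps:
b = -116453/5 (b = 5 - (23278 + (11/(-5))*(-8)) = 5 - (23278 + (11*(-1/5))*(-8)) = 5 - (23278 - 11/5*(-8)) = 5 - (23278 + 88/5) = 5 - 1*116478/5 = 5 - 116478/5 = -116453/5 ≈ -23291.)
(b + 6138)*(210*(-85) + 42889) = (-116453/5 + 6138)*(210*(-85) + 42889) = -85763*(-17850 + 42889)/5 = -85763/5*25039 = -2147419757/5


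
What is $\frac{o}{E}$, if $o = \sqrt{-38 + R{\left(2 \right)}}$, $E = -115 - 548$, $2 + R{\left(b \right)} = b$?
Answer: $- \frac{i \sqrt{38}}{663} \approx - 0.0092978 i$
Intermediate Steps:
$R{\left(b \right)} = -2 + b$
$E = -663$ ($E = -115 - 548 = -663$)
$o = i \sqrt{38}$ ($o = \sqrt{-38 + \left(-2 + 2\right)} = \sqrt{-38 + 0} = \sqrt{-38} = i \sqrt{38} \approx 6.1644 i$)
$\frac{o}{E} = \frac{i \sqrt{38}}{-663} = i \sqrt{38} \left(- \frac{1}{663}\right) = - \frac{i \sqrt{38}}{663}$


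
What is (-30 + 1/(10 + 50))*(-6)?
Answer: 1799/10 ≈ 179.90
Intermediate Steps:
(-30 + 1/(10 + 50))*(-6) = (-30 + 1/60)*(-6) = -1799/60*(-6) = 1799/10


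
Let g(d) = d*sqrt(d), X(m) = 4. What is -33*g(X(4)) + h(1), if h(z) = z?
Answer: -263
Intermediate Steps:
g(d) = d**(3/2)
-33*g(X(4)) + h(1) = -33*4**(3/2) + 1 = -33*8 + 1 = -264 + 1 = -263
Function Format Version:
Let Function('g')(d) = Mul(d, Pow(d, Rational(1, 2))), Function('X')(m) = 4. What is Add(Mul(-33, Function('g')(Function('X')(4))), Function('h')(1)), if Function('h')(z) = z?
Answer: -263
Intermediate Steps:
Function('g')(d) = Pow(d, Rational(3, 2))
Add(Mul(-33, Function('g')(Function('X')(4))), Function('h')(1)) = Add(Mul(-33, Pow(4, Rational(3, 2))), 1) = Add(Mul(-33, 8), 1) = Add(-264, 1) = -263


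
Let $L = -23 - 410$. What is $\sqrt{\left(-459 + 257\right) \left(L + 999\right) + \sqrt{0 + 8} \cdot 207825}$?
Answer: $\sqrt{-114332 + 415650 \sqrt{2}} \approx 688.1$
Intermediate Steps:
$L = -433$
$\sqrt{\left(-459 + 257\right) \left(L + 999\right) + \sqrt{0 + 8} \cdot 207825} = \sqrt{\left(-459 + 257\right) \left(-433 + 999\right) + \sqrt{0 + 8} \cdot 207825} = \sqrt{\left(-202\right) 566 + \sqrt{8} \cdot 207825} = \sqrt{-114332 + 2 \sqrt{2} \cdot 207825} = \sqrt{-114332 + 415650 \sqrt{2}}$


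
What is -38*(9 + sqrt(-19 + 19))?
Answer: -342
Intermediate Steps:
-38*(9 + sqrt(-19 + 19)) = -38*(9 + sqrt(0)) = -38*(9 + 0) = -38*9 = -342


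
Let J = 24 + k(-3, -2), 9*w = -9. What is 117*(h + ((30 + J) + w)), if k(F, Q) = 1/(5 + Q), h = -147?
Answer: -10959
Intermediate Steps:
w = -1 (w = (⅑)*(-9) = -1)
J = 73/3 (J = 24 + 1/(5 - 2) = 24 + 1/3 = 24 + ⅓ = 73/3 ≈ 24.333)
117*(h + ((30 + J) + w)) = 117*(-147 + ((30 + 73/3) - 1)) = 117*(-147 + (163/3 - 1)) = 117*(-147 + 160/3) = 117*(-281/3) = -10959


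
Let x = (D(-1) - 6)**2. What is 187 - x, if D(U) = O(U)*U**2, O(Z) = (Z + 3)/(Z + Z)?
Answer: 138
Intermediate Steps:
O(Z) = (3 + Z)/(2*Z) (O(Z) = (3 + Z)/((2*Z)) = (3 + Z)*(1/(2*Z)) = (3 + Z)/(2*Z))
D(U) = U*(3 + U)/2 (D(U) = ((3 + U)/(2*U))*U**2 = U*(3 + U)/2)
x = 49 (x = ((1/2)*(-1)*(3 - 1) - 6)**2 = ((1/2)*(-1)*2 - 6)**2 = (-1 - 6)**2 = (-7)**2 = 49)
187 - x = 187 - 1*49 = 187 - 49 = 138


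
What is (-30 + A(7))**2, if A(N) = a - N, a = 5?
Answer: 1024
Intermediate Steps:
A(N) = 5 - N
(-30 + A(7))**2 = (-30 + (5 - 1*7))**2 = (-30 + (5 - 7))**2 = (-30 - 2)**2 = (-32)**2 = 1024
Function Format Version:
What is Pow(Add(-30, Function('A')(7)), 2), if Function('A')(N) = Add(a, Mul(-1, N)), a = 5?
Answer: 1024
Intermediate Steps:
Function('A')(N) = Add(5, Mul(-1, N))
Pow(Add(-30, Function('A')(7)), 2) = Pow(Add(-30, Add(5, Mul(-1, 7))), 2) = Pow(Add(-30, Add(5, -7)), 2) = Pow(Add(-30, -2), 2) = Pow(-32, 2) = 1024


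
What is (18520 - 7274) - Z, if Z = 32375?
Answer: -21129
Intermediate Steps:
(18520 - 7274) - Z = (18520 - 7274) - 1*32375 = 11246 - 32375 = -21129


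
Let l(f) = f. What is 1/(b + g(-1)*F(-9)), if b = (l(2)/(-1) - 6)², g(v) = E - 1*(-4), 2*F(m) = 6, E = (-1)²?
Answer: 1/79 ≈ 0.012658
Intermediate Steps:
E = 1
F(m) = 3 (F(m) = (½)*6 = 3)
g(v) = 5 (g(v) = 1 - 1*(-4) = 1 + 4 = 5)
b = 64 (b = (2/(-1) - 6)² = (2*(-1) - 6)² = (-2 - 6)² = (-8)² = 64)
1/(b + g(-1)*F(-9)) = 1/(64 + 5*3) = 1/(64 + 15) = 1/79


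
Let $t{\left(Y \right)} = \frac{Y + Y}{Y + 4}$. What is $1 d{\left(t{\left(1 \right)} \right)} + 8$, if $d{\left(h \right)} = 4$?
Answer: $12$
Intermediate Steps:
$t{\left(Y \right)} = \frac{2 Y}{4 + Y}$
$1 d{\left(t{\left(1 \right)} \right)} + 8 = 1 \cdot 4 + 8 = 4 + 8 = 12$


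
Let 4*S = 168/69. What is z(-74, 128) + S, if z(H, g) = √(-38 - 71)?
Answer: 14/23 + I*√109 ≈ 0.6087 + 10.44*I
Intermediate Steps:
z(H, g) = I*√109 (z(H, g) = √(-109) = I*√109)
S = 14/23 (S = (168/69)/4 = ((1/69)*168)/4 = (¼)*(56/23) = 14/23 ≈ 0.60870)
z(-74, 128) + S = I*√109 + 14/23 = 14/23 + I*√109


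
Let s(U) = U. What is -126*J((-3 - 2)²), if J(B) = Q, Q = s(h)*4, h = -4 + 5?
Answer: -504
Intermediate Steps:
h = 1
Q = 4 (Q = 1*4 = 4)
J(B) = 4
-126*J((-3 - 2)²) = -126*4 = -504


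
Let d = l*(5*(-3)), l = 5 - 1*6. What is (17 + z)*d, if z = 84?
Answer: 1515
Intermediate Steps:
l = -1 (l = 5 - 6 = -1)
d = 15 (d = -5*(-3) = -1*(-15) = 15)
(17 + z)*d = (17 + 84)*15 = 101*15 = 1515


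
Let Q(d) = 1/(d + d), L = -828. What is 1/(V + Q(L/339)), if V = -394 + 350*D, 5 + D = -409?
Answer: -552/80202401 ≈ -6.8826e-6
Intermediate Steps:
Q(d) = 1/(2*d)
D = -414 (D = -5 - 409 = -414)
V = -145294 (V = -394 + 350*(-414) = -394 - 144900 = -145294)
1/(V + Q(L/339)) = 1/(-145294 + 1/(2*((-828/339)))) = 1/(-145294 + 1/(2*((-828*1/339)))) = 1/(-145294 + 1/(2*(-276/113))) = 1/(-145294 + (1/2)*(-113/276)) = 1/(-145294 - 113/552) = 1/(-80202401/552) = -552/80202401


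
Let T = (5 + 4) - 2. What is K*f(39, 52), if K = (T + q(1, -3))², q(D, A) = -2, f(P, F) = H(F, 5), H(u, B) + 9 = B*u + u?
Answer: 7575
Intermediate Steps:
T = 7 (T = 9 - 2 = 7)
H(u, B) = -9 + u + B*u (H(u, B) = -9 + (B*u + u) = -9 + (u + B*u) = -9 + u + B*u)
f(P, F) = -9 + 6*F (f(P, F) = -9 + F + 5*F = -9 + 6*F)
K = 25 (K = (7 - 2)² = 5² = 25)
K*f(39, 52) = 25*(-9 + 6*52) = 25*(-9 + 312) = 25*303 = 7575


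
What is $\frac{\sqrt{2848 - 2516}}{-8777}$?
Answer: $- \frac{2 \sqrt{83}}{8777} \approx -0.002076$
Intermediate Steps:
$\frac{\sqrt{2848 - 2516}}{-8777} = \sqrt{332} \left(- \frac{1}{8777}\right) = 2 \sqrt{83} \left(- \frac{1}{8777}\right) = - \frac{2 \sqrt{83}}{8777}$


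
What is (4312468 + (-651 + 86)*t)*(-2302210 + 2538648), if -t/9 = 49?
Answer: 1078543383254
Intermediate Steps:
t = -441 (t = -9*49 = -441)
(4312468 + (-651 + 86)*t)*(-2302210 + 2538648) = (4312468 + (-651 + 86)*(-441))*(-2302210 + 2538648) = (4312468 - 565*(-441))*236438 = (4312468 + 249165)*236438 = 4561633*236438 = 1078543383254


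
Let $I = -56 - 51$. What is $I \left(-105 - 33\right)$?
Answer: $14766$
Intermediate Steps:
$I = -107$
$I \left(-105 - 33\right) = - 107 \left(-105 - 33\right) = \left(-107\right) \left(-138\right) = 14766$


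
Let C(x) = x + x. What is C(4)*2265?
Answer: 18120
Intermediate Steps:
C(x) = 2*x
C(4)*2265 = (2*4)*2265 = 8*2265 = 18120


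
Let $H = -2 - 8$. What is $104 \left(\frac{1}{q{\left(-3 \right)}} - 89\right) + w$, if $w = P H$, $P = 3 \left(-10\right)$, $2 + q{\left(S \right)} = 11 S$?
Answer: $- \frac{313564}{35} \approx -8959.0$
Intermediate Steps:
$q{\left(S \right)} = -2 + 11 S$
$H = -10$ ($H = -2 - 8 = -10$)
$P = -30$
$w = 300$ ($w = \left(-30\right) \left(-10\right) = 300$)
$104 \left(\frac{1}{q{\left(-3 \right)}} - 89\right) + w = 104 \left(\frac{1}{-2 + 11 \left(-3\right)} - 89\right) + 300 = 104 \left(\frac{1}{-2 - 33} - 89\right) + 300 = 104 \left(\frac{1}{-35} - 89\right) + 300 = 104 \left(- \frac{1}{35} - 89\right) + 300 = 104 \left(- \frac{3116}{35}\right) + 300 = - \frac{324064}{35} + 300 = - \frac{313564}{35}$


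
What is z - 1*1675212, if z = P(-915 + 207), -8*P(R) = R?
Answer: -3350247/2 ≈ -1.6751e+6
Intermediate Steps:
P(R) = -R/8
z = 177/2 (z = -(-915 + 207)/8 = -⅛*(-708) = 177/2 ≈ 88.500)
z - 1*1675212 = 177/2 - 1*1675212 = 177/2 - 1675212 = -3350247/2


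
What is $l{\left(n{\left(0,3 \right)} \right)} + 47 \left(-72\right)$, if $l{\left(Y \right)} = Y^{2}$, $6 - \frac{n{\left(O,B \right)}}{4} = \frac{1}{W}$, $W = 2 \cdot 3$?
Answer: $- \frac{25556}{9} \approx -2839.6$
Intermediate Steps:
$W = 6$
$n{\left(O,B \right)} = \frac{70}{3}$ ($n{\left(O,B \right)} = 24 - \frac{4}{6} = 24 - \frac{2}{3} = \frac{70}{3}$)
$l{\left(n{\left(0,3 \right)} \right)} + 47 \left(-72\right) = \left(\frac{70}{3}\right)^{2} + 47 \left(-72\right) = \frac{4900}{9} - 3384 = - \frac{25556}{9}$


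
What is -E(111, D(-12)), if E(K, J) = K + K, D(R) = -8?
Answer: -222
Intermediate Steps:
E(K, J) = 2*K
-E(111, D(-12)) = -2*111 = -1*222 = -222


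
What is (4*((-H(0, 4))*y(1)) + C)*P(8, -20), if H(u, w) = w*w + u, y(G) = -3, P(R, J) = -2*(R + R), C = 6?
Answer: -6336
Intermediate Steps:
P(R, J) = -4*R
H(u, w) = u + w² (H(u, w) = w² + u = u + w²)
(4*((-H(0, 4))*y(1)) + C)*P(8, -20) = (4*(-(0 + 4²)*(-3)) + 6)*(-4*8) = (4*(-(0 + 16)*(-3)) + 6)*(-32) = (4*(-1*16*(-3)) + 6)*(-32) = (4*(-16*(-3)) + 6)*(-32) = (4*48 + 6)*(-32) = (192 + 6)*(-32) = 198*(-32) = -6336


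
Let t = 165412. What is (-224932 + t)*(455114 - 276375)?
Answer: -10638545280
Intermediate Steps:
(-224932 + t)*(455114 - 276375) = (-224932 + 165412)*(455114 - 276375) = -59520*178739 = -10638545280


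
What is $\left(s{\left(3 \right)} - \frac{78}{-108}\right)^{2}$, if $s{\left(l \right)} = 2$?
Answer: $\frac{2401}{324} \approx 7.4105$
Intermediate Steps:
$\left(s{\left(3 \right)} - \frac{78}{-108}\right)^{2} = \left(2 - \frac{78}{-108}\right)^{2} = \left(2 - - \frac{13}{18}\right)^{2} = \left(2 + \frac{13}{18}\right)^{2} = \left(\frac{49}{18}\right)^{2} = \frac{2401}{324}$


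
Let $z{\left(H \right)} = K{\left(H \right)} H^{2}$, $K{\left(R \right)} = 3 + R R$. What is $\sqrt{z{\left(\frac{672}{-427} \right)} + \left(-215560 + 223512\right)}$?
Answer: $\frac{4 \sqrt{6893121281}}{3721} \approx 89.25$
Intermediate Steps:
$K{\left(R \right)} = 3 + R^{2}$
$z{\left(H \right)} = H^{2} \left(3 + H^{2}\right)$ ($z{\left(H \right)} = \left(3 + H^{2}\right) H^{2} = H^{2} \left(3 + H^{2}\right)$)
$\sqrt{z{\left(\frac{672}{-427} \right)} + \left(-215560 + 223512\right)} = \sqrt{\left(\frac{672}{-427}\right)^{2} \left(3 + \left(\frac{672}{-427}\right)^{2}\right) + \left(-215560 + 223512\right)} = \sqrt{\left(672 \left(- \frac{1}{427}\right)\right)^{2} \left(3 + \left(672 \left(- \frac{1}{427}\right)\right)^{2}\right) + 7952} = \sqrt{\left(- \frac{96}{61}\right)^{2} \left(3 + \left(- \frac{96}{61}\right)^{2}\right) + 7952} = \sqrt{\frac{9216 \left(3 + \frac{9216}{3721}\right)}{3721} + 7952} = \sqrt{\frac{9216}{3721} \cdot \frac{20379}{3721} + 7952} = \sqrt{\frac{187812864}{13845841} + 7952} = \sqrt{\frac{110289940496}{13845841}} = \frac{4 \sqrt{6893121281}}{3721}$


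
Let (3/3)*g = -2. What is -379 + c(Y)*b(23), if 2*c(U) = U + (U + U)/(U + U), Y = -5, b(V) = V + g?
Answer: -421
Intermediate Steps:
g = -2
b(V) = -2 + V (b(V) = V - 2 = -2 + V)
c(U) = 1/2 + U/2 (c(U) = (U + (U + U)/(U + U))/2 = (U + (2*U)/((2*U)))/2 = (U + (2*U)*(1/(2*U)))/2 = (U + 1)/2 = (1 + U)/2 = 1/2 + U/2)
-379 + c(Y)*b(23) = -379 + (1/2 + (1/2)*(-5))*(-2 + 23) = -379 + (1/2 - 5/2)*21 = -379 - 2*21 = -379 - 42 = -421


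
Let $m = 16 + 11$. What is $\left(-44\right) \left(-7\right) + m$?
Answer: $335$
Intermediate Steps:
$m = 27$
$\left(-44\right) \left(-7\right) + m = \left(-44\right) \left(-7\right) + 27 = 308 + 27 = 335$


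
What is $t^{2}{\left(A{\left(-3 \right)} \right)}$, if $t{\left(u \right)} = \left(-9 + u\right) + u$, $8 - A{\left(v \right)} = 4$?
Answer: $1$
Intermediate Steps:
$A{\left(v \right)} = 4$ ($A{\left(v \right)} = 8 - 4 = 4$)
$t{\left(u \right)} = -9 + 2 u$
$t^{2}{\left(A{\left(-3 \right)} \right)} = \left(-9 + 2 \cdot 4\right)^{2} = \left(-9 + 8\right)^{2} = \left(-1\right)^{2} = 1$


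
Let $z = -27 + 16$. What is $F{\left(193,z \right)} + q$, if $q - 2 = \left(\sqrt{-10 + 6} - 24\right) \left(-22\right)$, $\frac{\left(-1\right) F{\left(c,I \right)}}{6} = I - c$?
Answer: $1754 - 44 i \approx 1754.0 - 44.0 i$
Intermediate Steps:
$z = -11$
$F{\left(c,I \right)} = - 6 I + 6 c$ ($F{\left(c,I \right)} = - 6 \left(I - c\right) = - 6 I + 6 c$)
$q = 530 - 44 i$ ($q = 2 + \left(\sqrt{-10 + 6} - 24\right) \left(-22\right) = 2 + \left(\sqrt{-4} - 24\right) \left(-22\right) = 2 + \left(2 i - 24\right) \left(-22\right) = 2 + \left(-24 + 2 i\right) \left(-22\right) = 2 + \left(528 - 44 i\right) = 530 - 44 i \approx 530.0 - 44.0 i$)
$F{\left(193,z \right)} + q = \left(\left(-6\right) \left(-11\right) + 6 \cdot 193\right) + \left(530 - 44 i\right) = \left(66 + 1158\right) + \left(530 - 44 i\right) = 1224 + \left(530 - 44 i\right) = 1754 - 44 i$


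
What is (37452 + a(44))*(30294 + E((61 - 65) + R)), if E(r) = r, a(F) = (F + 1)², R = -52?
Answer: 1193705526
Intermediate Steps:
a(F) = (1 + F)²
(37452 + a(44))*(30294 + E((61 - 65) + R)) = (37452 + (1 + 44)²)*(30294 + ((61 - 65) - 52)) = (37452 + 45²)*(30294 + (-4 - 52)) = (37452 + 2025)*(30294 - 56) = 39477*30238 = 1193705526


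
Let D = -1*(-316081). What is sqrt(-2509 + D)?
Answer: 2*sqrt(78393) ≈ 559.97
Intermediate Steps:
D = 316081
sqrt(-2509 + D) = sqrt(-2509 + 316081) = sqrt(313572) = 2*sqrt(78393)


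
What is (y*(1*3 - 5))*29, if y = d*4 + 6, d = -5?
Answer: 812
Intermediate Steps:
y = -14 (y = -5*4 + 6 = -20 + 6 = -14)
(y*(1*3 - 5))*29 = -14*(1*3 - 5)*29 = -14*(3 - 5)*29 = -14*(-2)*29 = 28*29 = 812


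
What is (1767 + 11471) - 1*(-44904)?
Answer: 58142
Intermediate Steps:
(1767 + 11471) - 1*(-44904) = 13238 + 44904 = 58142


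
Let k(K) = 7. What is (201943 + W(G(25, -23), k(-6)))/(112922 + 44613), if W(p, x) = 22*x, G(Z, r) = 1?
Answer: 28871/22505 ≈ 1.2829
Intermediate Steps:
(201943 + W(G(25, -23), k(-6)))/(112922 + 44613) = (201943 + 22*7)/(112922 + 44613) = (201943 + 154)/157535 = 202097*(1/157535) = 28871/22505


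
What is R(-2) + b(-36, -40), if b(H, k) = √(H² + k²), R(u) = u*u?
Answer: 4 + 4*√181 ≈ 57.815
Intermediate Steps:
R(u) = u²
R(-2) + b(-36, -40) = (-2)² + √((-36)² + (-40)²) = 4 + √(1296 + 1600) = 4 + √2896 = 4 + 4*√181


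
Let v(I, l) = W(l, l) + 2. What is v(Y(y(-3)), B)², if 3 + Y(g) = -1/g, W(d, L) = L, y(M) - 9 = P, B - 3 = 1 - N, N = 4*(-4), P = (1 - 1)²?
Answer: 484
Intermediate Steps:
P = 0 (P = 0² = 0)
N = -16
B = 20 (B = 3 + (1 - 1*(-16)) = 3 + (1 + 16) = 3 + 17 = 20)
y(M) = 9 (y(M) = 9 + 0 = 9)
Y(g) = -3 - 1/g
v(I, l) = 2 + l (v(I, l) = l + 2 = 2 + l)
v(Y(y(-3)), B)² = (2 + 20)² = 22² = 484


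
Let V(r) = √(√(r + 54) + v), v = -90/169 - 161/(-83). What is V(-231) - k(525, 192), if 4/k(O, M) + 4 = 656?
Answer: -1/163 + √(1638337 + 1164241*I*√177)/1079 ≈ 2.7128 + 2.4465*I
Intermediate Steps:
k(O, M) = 1/163 (k(O, M) = 4/(-4 + 656) = 4/652 = 4*(1/652) = 1/163)
v = 19739/14027 (v = -90*1/169 - 161*(-1/83) = -90/169 + 161/83 = 19739/14027 ≈ 1.4072)
V(r) = √(19739/14027 + √(54 + r)) (V(r) = √(√(r + 54) + 19739/14027) = √(√(54 + r) + 19739/14027) = √(19739/14027 + √(54 + r)))
V(-231) - k(525, 192) = √(1638337 + 1164241*√(54 - 231))/1079 - 1*1/163 = √(1638337 + 1164241*√(-177))/1079 - 1/163 = √(1638337 + 1164241*(I*√177))/1079 - 1/163 = √(1638337 + 1164241*I*√177)/1079 - 1/163 = -1/163 + √(1638337 + 1164241*I*√177)/1079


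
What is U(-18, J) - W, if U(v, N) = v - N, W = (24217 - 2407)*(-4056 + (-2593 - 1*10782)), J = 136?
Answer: 380169956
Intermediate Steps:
W = -380170110 (W = 21810*(-4056 + (-2593 - 10782)) = 21810*(-4056 - 13375) = 21810*(-17431) = -380170110)
U(-18, J) - W = (-18 - 1*136) - 1*(-380170110) = (-18 - 136) + 380170110 = -154 + 380170110 = 380169956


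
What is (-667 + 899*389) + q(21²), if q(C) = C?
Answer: 349485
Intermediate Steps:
(-667 + 899*389) + q(21²) = (-667 + 899*389) + 21² = (-667 + 349711) + 441 = 349044 + 441 = 349485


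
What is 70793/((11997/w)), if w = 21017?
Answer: 1487856481/11997 ≈ 1.2402e+5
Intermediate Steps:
70793/((11997/w)) = 70793/((11997/21017)) = 70793/((11997*(1/21017))) = 70793/(11997/21017) = 70793*(21017/11997) = 1487856481/11997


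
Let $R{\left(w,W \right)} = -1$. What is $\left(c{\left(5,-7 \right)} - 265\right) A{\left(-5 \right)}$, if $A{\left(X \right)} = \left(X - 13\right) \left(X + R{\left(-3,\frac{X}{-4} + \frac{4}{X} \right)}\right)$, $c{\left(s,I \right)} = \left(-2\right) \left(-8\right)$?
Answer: $-26892$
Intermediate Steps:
$c{\left(s,I \right)} = 16$
$A{\left(X \right)} = \left(-1 + X\right) \left(-13 + X\right)$ ($A{\left(X \right)} = \left(X - 13\right) \left(X - 1\right) = \left(-13 + X\right) \left(-1 + X\right) = \left(-1 + X\right) \left(-13 + X\right)$)
$\left(c{\left(5,-7 \right)} - 265\right) A{\left(-5 \right)} = \left(16 - 265\right) \left(13 + \left(-5\right)^{2} - -70\right) = - 249 \left(13 + 25 + 70\right) = \left(-249\right) 108 = -26892$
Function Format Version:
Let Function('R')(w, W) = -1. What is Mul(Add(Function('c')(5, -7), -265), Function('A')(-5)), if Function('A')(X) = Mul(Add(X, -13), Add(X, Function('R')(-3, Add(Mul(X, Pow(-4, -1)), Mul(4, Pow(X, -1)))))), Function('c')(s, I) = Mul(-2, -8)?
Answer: -26892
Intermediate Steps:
Function('c')(s, I) = 16
Function('A')(X) = Mul(Add(-1, X), Add(-13, X)) (Function('A')(X) = Mul(Add(X, -13), Add(X, -1)) = Mul(Add(-13, X), Add(-1, X)) = Mul(Add(-1, X), Add(-13, X)))
Mul(Add(Function('c')(5, -7), -265), Function('A')(-5)) = Mul(Add(16, -265), Add(13, Pow(-5, 2), Mul(-14, -5))) = Mul(-249, Add(13, 25, 70)) = Mul(-249, 108) = -26892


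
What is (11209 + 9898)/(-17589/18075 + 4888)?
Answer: 127169675/29444337 ≈ 4.3190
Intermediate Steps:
(11209 + 9898)/(-17589/18075 + 4888) = 21107/(-17589*1/18075 + 4888) = 21107/(-5863/6025 + 4888) = 21107/(29444337/6025) = 21107*(6025/29444337) = 127169675/29444337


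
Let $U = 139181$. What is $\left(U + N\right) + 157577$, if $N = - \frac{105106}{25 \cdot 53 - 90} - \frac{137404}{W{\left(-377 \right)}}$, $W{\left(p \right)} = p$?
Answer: $\frac{10638393076}{35815} \approx 2.9704 \cdot 10^{5}$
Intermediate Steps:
$N = \frac{10005306}{35815}$ ($N = - \frac{105106}{25 \cdot 53 - 90} - \frac{137404}{-377} = - \frac{105106}{1325 - 90} - - \frac{137404}{377} = - \frac{105106}{1235} + \frac{137404}{377} = \frac{10005306}{35815} \approx 279.36$)
$\left(U + N\right) + 157577 = \left(139181 + \frac{10005306}{35815}\right) + 157577 = \frac{4994772821}{35815} + 157577 = \frac{10638393076}{35815}$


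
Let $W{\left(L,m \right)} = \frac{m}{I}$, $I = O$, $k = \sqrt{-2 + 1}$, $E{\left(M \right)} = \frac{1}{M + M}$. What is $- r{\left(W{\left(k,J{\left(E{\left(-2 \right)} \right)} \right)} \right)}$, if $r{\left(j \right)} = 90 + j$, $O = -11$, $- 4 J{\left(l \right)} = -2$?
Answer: $- \frac{1979}{22} \approx -89.955$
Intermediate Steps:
$E{\left(M \right)} = \frac{1}{2 M}$
$J{\left(l \right)} = \frac{1}{2}$ ($J{\left(l \right)} = \left(- \frac{1}{4}\right) \left(-2\right) = \frac{1}{2}$)
$k = i$ ($k = \sqrt{-1} = i \approx 1.0 i$)
$I = -11$
$W{\left(L,m \right)} = - \frac{m}{11}$ ($W{\left(L,m \right)} = \frac{m}{-11} = m \left(- \frac{1}{11}\right) = - \frac{m}{11}$)
$- r{\left(W{\left(k,J{\left(E{\left(-2 \right)} \right)} \right)} \right)} = - (90 - \frac{1}{22}) = \left(-1\right) \frac{1979}{22} = - \frac{1979}{22}$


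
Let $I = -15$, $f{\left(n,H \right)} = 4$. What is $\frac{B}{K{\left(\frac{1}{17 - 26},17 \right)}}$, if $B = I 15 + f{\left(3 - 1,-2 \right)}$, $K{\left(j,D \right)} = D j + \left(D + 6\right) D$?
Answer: $- \frac{117}{206} \approx -0.56796$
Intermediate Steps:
$K{\left(j,D \right)} = D j + D \left(6 + D\right)$ ($K{\left(j,D \right)} = D j + \left(6 + D\right) D = D j + D \left(6 + D\right)$)
$B = -221$ ($B = \left(-15\right) 15 + 4 = -225 + 4 = -221$)
$\frac{B}{K{\left(\frac{1}{17 - 26},17 \right)}} = - \frac{221}{17 \left(6 + 17 + \frac{1}{17 - 26}\right)} = - \frac{221}{17 \left(6 + 17 + \frac{1}{-9}\right)} = - \frac{221}{17 \left(6 + 17 - \frac{1}{9}\right)} = - \frac{221}{17 \cdot \frac{206}{9}} = - \frac{221}{\frac{3502}{9}} = \left(-221\right) \frac{9}{3502} = - \frac{117}{206}$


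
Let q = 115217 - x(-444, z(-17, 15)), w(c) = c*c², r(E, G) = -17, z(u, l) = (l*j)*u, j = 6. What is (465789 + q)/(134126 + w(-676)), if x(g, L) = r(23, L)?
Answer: -581023/308781650 ≈ -0.0018817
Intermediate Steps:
z(u, l) = 6*l*u (z(u, l) = (l*6)*u = (6*l)*u = 6*l*u)
x(g, L) = -17
w(c) = c³
q = 115234 (q = 115217 - 1*(-17) = 115217 + 17 = 115234)
(465789 + q)/(134126 + w(-676)) = (465789 + 115234)/(134126 + (-676)³) = 581023/(134126 - 308915776) = 581023/(-308781650) = 581023*(-1/308781650) = -581023/308781650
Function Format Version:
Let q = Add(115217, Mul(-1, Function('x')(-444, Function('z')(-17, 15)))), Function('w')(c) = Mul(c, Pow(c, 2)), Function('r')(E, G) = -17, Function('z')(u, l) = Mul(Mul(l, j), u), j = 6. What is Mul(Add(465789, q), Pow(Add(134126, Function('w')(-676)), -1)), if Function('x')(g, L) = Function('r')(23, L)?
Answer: Rational(-581023, 308781650) ≈ -0.0018817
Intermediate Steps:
Function('z')(u, l) = Mul(6, l, u) (Function('z')(u, l) = Mul(Mul(l, 6), u) = Mul(Mul(6, l), u) = Mul(6, l, u))
Function('x')(g, L) = -17
Function('w')(c) = Pow(c, 3)
q = 115234 (q = Add(115217, Mul(-1, -17)) = Add(115217, 17) = 115234)
Mul(Add(465789, q), Pow(Add(134126, Function('w')(-676)), -1)) = Mul(Add(465789, 115234), Pow(Add(134126, Pow(-676, 3)), -1)) = Mul(581023, Pow(Add(134126, -308915776), -1)) = Mul(581023, Pow(-308781650, -1)) = Mul(581023, Rational(-1, 308781650)) = Rational(-581023, 308781650)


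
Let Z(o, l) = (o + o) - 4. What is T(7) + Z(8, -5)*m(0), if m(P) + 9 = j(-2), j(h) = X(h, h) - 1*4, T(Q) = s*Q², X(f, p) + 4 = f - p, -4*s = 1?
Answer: -865/4 ≈ -216.25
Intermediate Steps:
s = -¼ (s = -¼*1 = -¼ ≈ -0.25000)
X(f, p) = -4 + f - p (X(f, p) = -4 + (f - p) = -4 + f - p)
Z(o, l) = -4 + 2*o (Z(o, l) = 2*o - 4 = -4 + 2*o)
T(Q) = -Q²/4
j(h) = -8 (j(h) = (-4 + h - h) - 1*4 = -4 - 4 = -8)
m(P) = -17 (m(P) = -9 - 8 = -17)
T(7) + Z(8, -5)*m(0) = -¼*7² + (-4 + 2*8)*(-17) = -¼*49 + (-4 + 16)*(-17) = -49/4 + 12*(-17) = -49/4 - 204 = -865/4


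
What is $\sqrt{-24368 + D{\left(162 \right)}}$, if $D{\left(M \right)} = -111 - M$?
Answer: $i \sqrt{24641} \approx 156.97 i$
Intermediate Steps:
$\sqrt{-24368 + D{\left(162 \right)}} = \sqrt{-24368 - 273} = \sqrt{-24641} = i \sqrt{24641}$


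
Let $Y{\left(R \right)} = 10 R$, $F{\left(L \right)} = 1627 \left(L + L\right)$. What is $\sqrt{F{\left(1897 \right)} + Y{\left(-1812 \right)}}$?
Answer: $\sqrt{6154718} \approx 2480.9$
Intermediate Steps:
$F{\left(L \right)} = 3254 L$ ($F{\left(L \right)} = 1627 \cdot 2 L = 3254 L$)
$\sqrt{F{\left(1897 \right)} + Y{\left(-1812 \right)}} = \sqrt{3254 \cdot 1897 + 10 \left(-1812\right)} = \sqrt{6172838 - 18120} = \sqrt{6154718}$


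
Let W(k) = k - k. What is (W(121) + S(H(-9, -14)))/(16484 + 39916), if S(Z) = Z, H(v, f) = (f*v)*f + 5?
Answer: -1759/56400 ≈ -0.031188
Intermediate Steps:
H(v, f) = 5 + v*f**2 (H(v, f) = v*f**2 + 5 = 5 + v*f**2)
W(k) = 0
(W(121) + S(H(-9, -14)))/(16484 + 39916) = (0 + (5 - 9*(-14)**2))/(16484 + 39916) = (0 + (5 - 9*196))/56400 = (0 + (5 - 1764))*(1/56400) = (0 - 1759)*(1/56400) = -1759*1/56400 = -1759/56400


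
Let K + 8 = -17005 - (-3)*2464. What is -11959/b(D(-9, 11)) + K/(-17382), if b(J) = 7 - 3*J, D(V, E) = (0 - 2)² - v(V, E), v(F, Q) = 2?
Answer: -69287239/5794 ≈ -11958.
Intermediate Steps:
D(V, E) = 2 (D(V, E) = (0 - 2)² - 1*2 = (-2)² - 2 = 4 - 2 = 2)
K = -9621 (K = -8 + (-17005 - (-3)*2464) = -8 + (-17005 - 1*(-7392)) = -8 + (-17005 + 7392) = -8 - 9613 = -9621)
-11959/b(D(-9, 11)) + K/(-17382) = -11959/(7 - 3*2) - 9621/(-17382) = -11959/(7 - 6) - 9621*(-1/17382) = -11959/1 + 3207/5794 = -11959*1 + 3207/5794 = -11959 + 3207/5794 = -69287239/5794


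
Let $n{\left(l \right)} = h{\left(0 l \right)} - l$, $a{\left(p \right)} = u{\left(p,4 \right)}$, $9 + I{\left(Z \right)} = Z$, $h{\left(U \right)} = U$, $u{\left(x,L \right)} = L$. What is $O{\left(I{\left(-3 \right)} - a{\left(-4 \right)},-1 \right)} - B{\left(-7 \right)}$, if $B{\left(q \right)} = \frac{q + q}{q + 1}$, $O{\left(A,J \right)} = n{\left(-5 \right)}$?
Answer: $\frac{8}{3} \approx 2.6667$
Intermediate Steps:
$I{\left(Z \right)} = -9 + Z$
$a{\left(p \right)} = 4$
$n{\left(l \right)} = - l$ ($n{\left(l \right)} = 0 l - l = 0 - l = - l$)
$O{\left(A,J \right)} = 5$ ($O{\left(A,J \right)} = \left(-1\right) \left(-5\right) = 5$)
$B{\left(q \right)} = \frac{2 q}{1 + q}$
$O{\left(I{\left(-3 \right)} - a{\left(-4 \right)},-1 \right)} - B{\left(-7 \right)} = 5 - 2 \left(-7\right) \frac{1}{1 - 7} = 5 - 2 \left(-7\right) \frac{1}{-6} = 5 - 2 \left(-7\right) \left(- \frac{1}{6}\right) = 5 - \frac{7}{3} = \frac{8}{3}$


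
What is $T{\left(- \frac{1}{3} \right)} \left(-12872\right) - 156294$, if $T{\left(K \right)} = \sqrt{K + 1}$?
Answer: $-156294 - \frac{12872 \sqrt{6}}{3} \approx -1.668 \cdot 10^{5}$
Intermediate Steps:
$T{\left(K \right)} = \sqrt{1 + K}$
$T{\left(- \frac{1}{3} \right)} \left(-12872\right) - 156294 = \sqrt{1 - \frac{1}{3}} \left(-12872\right) - 156294 = \sqrt{\frac{2}{3}} \left(-12872\right) - 156294 = \frac{\sqrt{6}}{3} \left(-12872\right) - 156294 = - \frac{12872 \sqrt{6}}{3} - 156294 = -156294 - \frac{12872 \sqrt{6}}{3}$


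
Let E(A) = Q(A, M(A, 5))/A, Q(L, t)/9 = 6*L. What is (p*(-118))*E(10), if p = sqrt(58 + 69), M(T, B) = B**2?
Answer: -6372*sqrt(127) ≈ -71809.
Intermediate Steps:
Q(L, t) = 54*L (Q(L, t) = 9*(6*L) = 54*L)
E(A) = 54 (E(A) = (54*A)/A = 54)
p = sqrt(127) ≈ 11.269
(p*(-118))*E(10) = (sqrt(127)*(-118))*54 = -118*sqrt(127)*54 = -6372*sqrt(127)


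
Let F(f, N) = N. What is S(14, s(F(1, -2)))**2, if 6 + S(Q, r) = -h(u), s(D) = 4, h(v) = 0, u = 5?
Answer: 36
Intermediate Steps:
S(Q, r) = -6 (S(Q, r) = -6 - 1*0 = -6 + 0 = -6)
S(14, s(F(1, -2)))**2 = (-6)**2 = 36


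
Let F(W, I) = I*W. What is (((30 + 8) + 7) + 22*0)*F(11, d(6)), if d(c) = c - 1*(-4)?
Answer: 4950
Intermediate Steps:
d(c) = 4 + c (d(c) = c + 4 = 4 + c)
(((30 + 8) + 7) + 22*0)*F(11, d(6)) = (((30 + 8) + 7) + 22*0)*((4 + 6)*11) = ((38 + 7) + 0)*(10*11) = (45 + 0)*110 = 45*110 = 4950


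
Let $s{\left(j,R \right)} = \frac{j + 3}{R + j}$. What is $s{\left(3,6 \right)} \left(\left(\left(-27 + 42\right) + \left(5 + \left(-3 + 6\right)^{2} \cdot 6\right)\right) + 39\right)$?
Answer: $\frac{226}{3} \approx 75.333$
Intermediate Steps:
$s{\left(j,R \right)} = \frac{3 + j}{R + j}$
$s{\left(3,6 \right)} \left(\left(\left(-27 + 42\right) + \left(5 + \left(-3 + 6\right)^{2} \cdot 6\right)\right) + 39\right) = \frac{3 + 3}{6 + 3} \left(\left(\left(-27 + 42\right) + \left(5 + \left(-3 + 6\right)^{2} \cdot 6\right)\right) + 39\right) = \frac{1}{9} \cdot 6 \left(\left(15 + \left(5 + 3^{2} \cdot 6\right)\right) + 39\right) = \frac{1}{9} \cdot 6 \left(\left(15 + \left(5 + 9 \cdot 6\right)\right) + 39\right) = \frac{2 \left(\left(15 + \left(5 + 54\right)\right) + 39\right)}{3} = \frac{2 \left(\left(15 + 59\right) + 39\right)}{3} = \frac{2 \left(74 + 39\right)}{3} = \frac{2}{3} \cdot 113 = \frac{226}{3}$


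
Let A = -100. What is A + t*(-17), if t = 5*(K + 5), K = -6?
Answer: -15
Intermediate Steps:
t = -5 (t = 5*(-6 + 5) = 5*(-1) = -5)
A + t*(-17) = -100 - 5*(-17) = -100 + 85 = -15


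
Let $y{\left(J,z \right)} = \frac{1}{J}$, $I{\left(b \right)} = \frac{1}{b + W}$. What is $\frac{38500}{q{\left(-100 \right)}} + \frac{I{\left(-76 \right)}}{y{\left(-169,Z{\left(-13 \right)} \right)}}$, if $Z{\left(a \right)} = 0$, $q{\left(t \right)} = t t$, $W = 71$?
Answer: $\frac{753}{20} \approx 37.65$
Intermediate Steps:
$q{\left(t \right)} = t^{2}$
$I{\left(b \right)} = \frac{1}{71 + b}$ ($I{\left(b \right)} = \frac{1}{b + 71} = \frac{1}{71 + b}$)
$\frac{38500}{q{\left(-100 \right)}} + \frac{I{\left(-76 \right)}}{y{\left(-169,Z{\left(-13 \right)} \right)}} = \frac{38500}{\left(-100\right)^{2}} + \frac{1}{\left(71 - 76\right) \frac{1}{-169}} = \frac{38500}{10000} + \frac{1}{\left(-5\right) \left(- \frac{1}{169}\right)} = 38500 \cdot \frac{1}{10000} - - \frac{169}{5} = \frac{77}{20} + \frac{169}{5} = \frac{753}{20}$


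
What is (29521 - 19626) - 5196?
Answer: 4699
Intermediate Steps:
(29521 - 19626) - 5196 = 9895 - 5196 = 4699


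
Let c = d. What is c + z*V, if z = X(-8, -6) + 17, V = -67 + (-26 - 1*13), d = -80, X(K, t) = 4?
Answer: -2306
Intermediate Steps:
V = -106 (V = -67 + (-26 - 13) = -67 - 39 = -106)
c = -80
z = 21 (z = 4 + 17 = 21)
c + z*V = -80 + 21*(-106) = -80 - 2226 = -2306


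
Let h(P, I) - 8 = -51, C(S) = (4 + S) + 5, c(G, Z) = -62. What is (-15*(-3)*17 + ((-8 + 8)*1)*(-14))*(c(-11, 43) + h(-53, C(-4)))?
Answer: -80325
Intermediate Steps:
C(S) = 9 + S
h(P, I) = -43 (h(P, I) = 8 - 51 = -43)
(-15*(-3)*17 + ((-8 + 8)*1)*(-14))*(c(-11, 43) + h(-53, C(-4))) = (-15*(-3)*17 + ((-8 + 8)*1)*(-14))*(-62 - 43) = (45*17 + (0*1)*(-14))*(-105) = (765 + 0*(-14))*(-105) = (765 + 0)*(-105) = 765*(-105) = -80325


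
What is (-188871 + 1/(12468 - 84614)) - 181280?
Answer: -26704914047/72146 ≈ -3.7015e+5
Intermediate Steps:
(-188871 + 1/(12468 - 84614)) - 181280 = (-188871 + 1/(-72146)) - 181280 = (-188871 - 1/72146) - 181280 = -13626287167/72146 - 181280 = -26704914047/72146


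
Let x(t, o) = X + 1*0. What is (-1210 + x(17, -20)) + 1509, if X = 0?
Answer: 299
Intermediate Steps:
x(t, o) = 0 (x(t, o) = 0 + 1*0 = 0 + 0 = 0)
(-1210 + x(17, -20)) + 1509 = (-1210 + 0) + 1509 = -1210 + 1509 = 299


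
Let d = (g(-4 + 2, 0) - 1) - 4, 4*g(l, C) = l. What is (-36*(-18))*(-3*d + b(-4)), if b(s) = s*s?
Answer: 21060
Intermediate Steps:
b(s) = s²
g(l, C) = l/4
d = -11/2 (d = ((-4 + 2)/4 - 1) - 4 = ((¼)*(-2) - 1) - 4 = (-½ - 1) - 4 = -3/2 - 4 = -11/2 ≈ -5.5000)
(-36*(-18))*(-3*d + b(-4)) = (-36*(-18))*(-3*(-11/2) + (-4)²) = 648*(33/2 + 16) = 648*(65/2) = 21060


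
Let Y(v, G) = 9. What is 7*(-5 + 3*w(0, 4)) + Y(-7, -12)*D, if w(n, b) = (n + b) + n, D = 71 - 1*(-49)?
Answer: 1129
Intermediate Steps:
D = 120 (D = 71 + 49 = 120)
w(n, b) = b + 2*n (w(n, b) = (b + n) + n = b + 2*n)
7*(-5 + 3*w(0, 4)) + Y(-7, -12)*D = 7*(-5 + 3*(4 + 2*0)) + 9*120 = 7*(-5 + 3*(4 + 0)) + 1080 = 7*(-5 + 3*4) + 1080 = 7*(-5 + 12) + 1080 = 7*7 + 1080 = 49 + 1080 = 1129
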